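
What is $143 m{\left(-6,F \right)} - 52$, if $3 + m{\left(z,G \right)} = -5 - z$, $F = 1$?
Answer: $-338$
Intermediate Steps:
$m{\left(z,G \right)} = -8 - z$ ($m{\left(z,G \right)} = -3 - \left(5 + z\right) = -8 - z$)
$143 m{\left(-6,F \right)} - 52 = 143 \left(-8 - -6\right) - 52 = 143 \left(-8 + 6\right) - 52 = 143 \left(-2\right) - 52 = -286 - 52 = -338$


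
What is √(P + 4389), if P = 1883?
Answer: 56*√2 ≈ 79.196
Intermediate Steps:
√(P + 4389) = √(1883 + 4389) = √6272 = 56*√2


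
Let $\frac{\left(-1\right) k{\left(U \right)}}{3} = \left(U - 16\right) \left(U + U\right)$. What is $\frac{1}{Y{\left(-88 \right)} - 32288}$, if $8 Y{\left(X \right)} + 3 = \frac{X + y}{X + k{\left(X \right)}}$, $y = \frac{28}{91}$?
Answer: $- \frac{286000}{9234475193} \approx -3.0971 \cdot 10^{-5}$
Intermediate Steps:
$y = \frac{4}{13}$ ($y = 28 \cdot \frac{1}{91} = \frac{4}{13} \approx 0.30769$)
$k{\left(U \right)} = - 6 U \left(-16 + U\right)$ ($k{\left(U \right)} = - 3 \left(U - 16\right) \left(U + U\right) = - 3 \left(-16 + U\right) 2 U = - 3 \cdot 2 U \left(-16 + U\right) = - 6 U \left(-16 + U\right)$)
$Y{\left(X \right)} = - \frac{3}{8} + \frac{\frac{4}{13} + X}{8 \left(X + 6 X \left(16 - X\right)\right)}$ ($Y{\left(X \right)} = - \frac{3}{8} + \frac{\left(X + \frac{4}{13}\right) \frac{1}{X + 6 X \left(16 - X\right)}}{8} = - \frac{3}{8} + \frac{\left(\frac{4}{13} + X\right) \frac{1}{X + 6 X \left(16 - X\right)}}{8} = - \frac{3}{8} + \frac{\frac{1}{X + 6 X \left(16 - X\right)} \left(\frac{4}{13} + X\right)}{8} = - \frac{3}{8} + \frac{\frac{4}{13} + X}{8 \left(X + 6 X \left(16 - X\right)\right)}$)
$\frac{1}{Y{\left(-88 \right)} - 32288} = \frac{1}{\frac{-2 - 117 \left(-88\right)^{2} + 1885 \left(-88\right)}{52 \left(-88\right) \left(-97 + 6 \left(-88\right)\right)} - 32288} = \frac{1}{\frac{1}{52} \left(- \frac{1}{88}\right) \frac{1}{-97 - 528} \left(-2 - 906048 - 165880\right) - 32288} = \frac{1}{\frac{1}{52} \left(- \frac{1}{88}\right) \frac{1}{-625} \left(-2 - 906048 - 165880\right) - 32288} = \frac{1}{\frac{1}{52} \left(- \frac{1}{88}\right) \left(- \frac{1}{625}\right) \left(-1071930\right) - 32288} = \frac{1}{- \frac{107193}{286000} - 32288} = \frac{1}{- \frac{9234475193}{286000}} = - \frac{286000}{9234475193}$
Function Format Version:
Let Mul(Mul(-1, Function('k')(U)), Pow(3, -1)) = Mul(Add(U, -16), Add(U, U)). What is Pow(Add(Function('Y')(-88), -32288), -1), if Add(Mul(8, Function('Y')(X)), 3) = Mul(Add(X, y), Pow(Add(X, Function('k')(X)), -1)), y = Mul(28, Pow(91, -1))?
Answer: Rational(-286000, 9234475193) ≈ -3.0971e-5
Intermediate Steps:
y = Rational(4, 13) (y = Mul(28, Rational(1, 91)) = Rational(4, 13) ≈ 0.30769)
Function('k')(U) = Mul(-6, U, Add(-16, U)) (Function('k')(U) = Mul(-3, Mul(Add(U, -16), Add(U, U))) = Mul(-3, Mul(Add(-16, U), Mul(2, U))) = Mul(-3, Mul(2, U, Add(-16, U))) = Mul(-6, U, Add(-16, U)))
Function('Y')(X) = Add(Rational(-3, 8), Mul(Rational(1, 8), Pow(Add(X, Mul(6, X, Add(16, Mul(-1, X)))), -1), Add(Rational(4, 13), X))) (Function('Y')(X) = Add(Rational(-3, 8), Mul(Rational(1, 8), Mul(Add(X, Rational(4, 13)), Pow(Add(X, Mul(6, X, Add(16, Mul(-1, X)))), -1)))) = Add(Rational(-3, 8), Mul(Rational(1, 8), Mul(Add(Rational(4, 13), X), Pow(Add(X, Mul(6, X, Add(16, Mul(-1, X)))), -1)))) = Add(Rational(-3, 8), Mul(Rational(1, 8), Mul(Pow(Add(X, Mul(6, X, Add(16, Mul(-1, X)))), -1), Add(Rational(4, 13), X)))) = Add(Rational(-3, 8), Mul(Rational(1, 8), Pow(Add(X, Mul(6, X, Add(16, Mul(-1, X)))), -1), Add(Rational(4, 13), X))))
Pow(Add(Function('Y')(-88), -32288), -1) = Pow(Add(Mul(Rational(1, 52), Pow(-88, -1), Pow(Add(-97, Mul(6, -88)), -1), Add(-2, Mul(-117, Pow(-88, 2)), Mul(1885, -88))), -32288), -1) = Pow(Add(Mul(Rational(1, 52), Rational(-1, 88), Pow(Add(-97, -528), -1), Add(-2, Mul(-117, 7744), -165880)), -32288), -1) = Pow(Add(Mul(Rational(1, 52), Rational(-1, 88), Pow(-625, -1), Add(-2, -906048, -165880)), -32288), -1) = Pow(Add(Mul(Rational(1, 52), Rational(-1, 88), Rational(-1, 625), -1071930), -32288), -1) = Pow(Add(Rational(-107193, 286000), -32288), -1) = Pow(Rational(-9234475193, 286000), -1) = Rational(-286000, 9234475193)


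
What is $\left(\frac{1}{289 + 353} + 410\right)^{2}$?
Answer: $\frac{69285294841}{412164} \approx 1.681 \cdot 10^{5}$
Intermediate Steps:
$\left(\frac{1}{289 + 353} + 410\right)^{2} = \left(\frac{1}{642} + 410\right)^{2} = \left(\frac{263221}{642}\right)^{2} = \frac{69285294841}{412164}$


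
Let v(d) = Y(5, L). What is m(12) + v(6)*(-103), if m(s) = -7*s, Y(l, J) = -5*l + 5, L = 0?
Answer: 1976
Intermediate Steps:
Y(l, J) = 5 - 5*l
v(d) = -20 (v(d) = 5 - 5*5 = 5 - 25 = -20)
m(12) + v(6)*(-103) = -7*12 - 20*(-103) = -84 + 2060 = 1976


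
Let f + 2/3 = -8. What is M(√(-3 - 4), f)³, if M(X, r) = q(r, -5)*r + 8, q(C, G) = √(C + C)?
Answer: -276608/9 + 1558336*I*√39/243 ≈ -30734.0 + 40049.0*I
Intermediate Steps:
f = -26/3 (f = -⅔ - 8 = -26/3 ≈ -8.6667)
q(C, G) = √2*√C (q(C, G) = √(2*C) = √2*√C)
M(X, r) = 8 + √2*r^(3/2) (M(X, r) = (√2*√r)*r + 8 = √2*r^(3/2) + 8 = 8 + √2*r^(3/2))
M(√(-3 - 4), f)³ = (8 + √2*(-26/3)^(3/2))³ = (8 + √2*(-26*I*√78/9))³ = (8 - 52*I*√39/9)³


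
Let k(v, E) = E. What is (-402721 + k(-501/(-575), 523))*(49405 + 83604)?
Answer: -53495953782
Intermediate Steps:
(-402721 + k(-501/(-575), 523))*(49405 + 83604) = (-402721 + 523)*(49405 + 83604) = -402198*133009 = -53495953782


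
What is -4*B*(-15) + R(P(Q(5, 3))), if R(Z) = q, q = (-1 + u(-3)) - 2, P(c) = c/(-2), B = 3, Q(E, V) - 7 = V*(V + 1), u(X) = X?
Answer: 174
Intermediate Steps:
Q(E, V) = 7 + V*(1 + V) (Q(E, V) = 7 + V*(V + 1) = 7 + V*(1 + V))
P(c) = -c/2 (P(c) = c*(-½) = -c/2)
q = -6 (q = (-1 - 3) - 2 = -4 - 2 = -6)
R(Z) = -6
-4*B*(-15) + R(P(Q(5, 3))) = -4*3*(-15) - 6 = -12*(-15) - 6 = 180 - 6 = 174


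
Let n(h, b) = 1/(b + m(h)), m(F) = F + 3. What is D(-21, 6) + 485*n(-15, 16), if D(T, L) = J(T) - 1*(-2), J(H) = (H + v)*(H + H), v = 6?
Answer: 3013/4 ≈ 753.25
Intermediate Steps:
J(H) = 2*H*(6 + H) (J(H) = (H + 6)*(H + H) = (6 + H)*(2*H) = 2*H*(6 + H))
m(F) = 3 + F
D(T, L) = 2 + 2*T*(6 + T) (D(T, L) = 2*T*(6 + T) - 1*(-2) = 2*T*(6 + T) + 2 = 2 + 2*T*(6 + T))
n(h, b) = 1/(3 + b + h) (n(h, b) = 1/(b + (3 + h)) = 1/(3 + b + h))
D(-21, 6) + 485*n(-15, 16) = (2 + 2*(-21)*(6 - 21)) + 485/(3 + 16 - 15) = (2 + 2*(-21)*(-15)) + 485/4 = (2 + 630) + 485*(1/4) = 632 + 485/4 = 3013/4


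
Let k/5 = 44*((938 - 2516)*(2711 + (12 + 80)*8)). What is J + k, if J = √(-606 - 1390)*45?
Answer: -1196660520 + 90*I*√499 ≈ -1.1967e+9 + 2010.4*I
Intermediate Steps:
k = -1196660520 (k = 5*(44*((938 - 2516)*(2711 + (12 + 80)*8))) = 5*(44*(-1578*(2711 + 92*8))) = 5*(44*(-1578*(2711 + 736))) = 5*(44*(-1578*3447)) = 5*(44*(-5439366)) = 5*(-239332104) = -1196660520)
J = 90*I*√499 (J = √(-1996)*45 = (2*I*√499)*45 = 90*I*√499 ≈ 2010.4*I)
J + k = 90*I*√499 - 1196660520 = -1196660520 + 90*I*√499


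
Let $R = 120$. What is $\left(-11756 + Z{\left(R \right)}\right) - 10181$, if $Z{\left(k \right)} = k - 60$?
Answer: $-21877$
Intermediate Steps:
$Z{\left(k \right)} = -60 + k$ ($Z{\left(k \right)} = k - 60 = -60 + k$)
$\left(-11756 + Z{\left(R \right)}\right) - 10181 = \left(-11756 + \left(-60 + 120\right)\right) - 10181 = \left(-11756 + 60\right) - 10181 = -11696 - 10181 = -21877$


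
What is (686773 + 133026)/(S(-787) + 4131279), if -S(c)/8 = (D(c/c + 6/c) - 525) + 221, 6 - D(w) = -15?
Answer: 819799/4133543 ≈ 0.19833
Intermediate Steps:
D(w) = 21 (D(w) = 6 - 1*(-15) = 6 + 15 = 21)
S(c) = 2264 (S(c) = -8*((21 - 525) + 221) = -8*(-504 + 221) = -8*(-283) = 2264)
(686773 + 133026)/(S(-787) + 4131279) = (686773 + 133026)/(2264 + 4131279) = 819799/4133543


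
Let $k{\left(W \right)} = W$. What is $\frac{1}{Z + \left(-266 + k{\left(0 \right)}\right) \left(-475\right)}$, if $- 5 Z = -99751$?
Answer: $\frac{5}{731501} \approx 6.8353 \cdot 10^{-6}$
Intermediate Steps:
$Z = \frac{99751}{5}$ ($Z = \left(- \frac{1}{5}\right) \left(-99751\right) = \frac{99751}{5} \approx 19950.0$)
$\frac{1}{Z + \left(-266 + k{\left(0 \right)}\right) \left(-475\right)} = \frac{1}{\frac{99751}{5} + \left(-266 + 0\right) \left(-475\right)} = \frac{1}{\frac{99751}{5} - -126350} = \frac{1}{\frac{99751}{5} + 126350} = \frac{1}{\frac{731501}{5}} = \frac{5}{731501}$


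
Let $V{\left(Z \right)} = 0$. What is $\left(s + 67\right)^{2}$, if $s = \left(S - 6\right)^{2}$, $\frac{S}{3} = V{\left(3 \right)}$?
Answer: $10609$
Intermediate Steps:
$S = 0$ ($S = 3 \cdot 0 = 0$)
$s = 36$ ($s = \left(0 - 6\right)^{2} = \left(-6\right)^{2} = 36$)
$\left(s + 67\right)^{2} = \left(36 + 67\right)^{2} = 103^{2} = 10609$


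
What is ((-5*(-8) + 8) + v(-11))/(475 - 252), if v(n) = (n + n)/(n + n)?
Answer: 49/223 ≈ 0.21973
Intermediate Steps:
v(n) = 1 (v(n) = (2*n)/((2*n)) = (2*n)*(1/(2*n)) = 1)
((-5*(-8) + 8) + v(-11))/(475 - 252) = ((-5*(-8) + 8) + 1)/(475 - 252) = ((40 + 8) + 1)/223 = (48 + 1)*(1/223) = 49*(1/223) = 49/223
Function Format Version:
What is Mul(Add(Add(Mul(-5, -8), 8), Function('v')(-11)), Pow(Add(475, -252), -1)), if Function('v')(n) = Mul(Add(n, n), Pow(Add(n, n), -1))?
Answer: Rational(49, 223) ≈ 0.21973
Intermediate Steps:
Function('v')(n) = 1 (Function('v')(n) = Mul(Mul(2, n), Pow(Mul(2, n), -1)) = Mul(Mul(2, n), Mul(Rational(1, 2), Pow(n, -1))) = 1)
Mul(Add(Add(Mul(-5, -8), 8), Function('v')(-11)), Pow(Add(475, -252), -1)) = Mul(Add(Add(Mul(-5, -8), 8), 1), Pow(Add(475, -252), -1)) = Mul(Add(Add(40, 8), 1), Pow(223, -1)) = Mul(Add(48, 1), Rational(1, 223)) = Mul(49, Rational(1, 223)) = Rational(49, 223)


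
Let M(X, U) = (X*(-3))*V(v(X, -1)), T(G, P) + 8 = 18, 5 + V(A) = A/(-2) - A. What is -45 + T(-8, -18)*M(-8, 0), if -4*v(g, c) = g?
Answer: -1965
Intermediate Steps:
v(g, c) = -g/4
V(A) = -5 - 3*A/2 (V(A) = -5 + (A/(-2) - A) = -5 + (A*(-½) - A) = -5 + (-A/2 - A) = -5 - 3*A/2)
T(G, P) = 10 (T(G, P) = -8 + 18 = 10)
M(X, U) = -3*X*(-5 + 3*X/8) (M(X, U) = (X*(-3))*(-5 - (-3)*X/8) = (-3*X)*(-5 + 3*X/8) = -3*X*(-5 + 3*X/8))
-45 + T(-8, -18)*M(-8, 0) = -45 + 10*((3/8)*(-8)*(40 - 3*(-8))) = -45 + 10*((3/8)*(-8)*(40 + 24)) = -45 + 10*((3/8)*(-8)*64) = -45 + 10*(-192) = -45 - 1920 = -1965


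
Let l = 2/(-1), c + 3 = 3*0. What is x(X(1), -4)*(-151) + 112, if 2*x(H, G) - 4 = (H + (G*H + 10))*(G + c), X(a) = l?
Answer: 8266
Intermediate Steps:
c = -3 (c = -3 + 3*0 = -3 + 0 = -3)
l = -2 (l = 2*(-1) = -2)
X(a) = -2
x(H, G) = 2 + (-3 + G)*(10 + H + G*H)/2 (x(H, G) = 2 + ((H + (G*H + 10))*(G - 3))/2 = 2 + ((H + (10 + G*H))*(-3 + G))/2 = 2 + ((10 + H + G*H)*(-3 + G))/2 = 2 + ((-3 + G)*(10 + H + G*H))/2 = 2 + (-3 + G)*(10 + H + G*H)/2)
x(X(1), -4)*(-151) + 112 = (-13 + 5*(-4) - 3/2*(-2) + (½)*(-2)*(-4)² - 1*(-4)*(-2))*(-151) + 112 = (-13 - 20 + 3 + (½)*(-2)*16 - 8)*(-151) + 112 = (-13 - 20 + 3 - 16 - 8)*(-151) + 112 = -54*(-151) + 112 = 8154 + 112 = 8266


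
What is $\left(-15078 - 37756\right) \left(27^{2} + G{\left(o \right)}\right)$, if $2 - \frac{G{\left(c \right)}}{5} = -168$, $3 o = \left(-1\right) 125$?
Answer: $-83424886$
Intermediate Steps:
$o = - \frac{125}{3}$ ($o = \frac{\left(-1\right) 125}{3} = \frac{1}{3} \left(-125\right) = - \frac{125}{3} \approx -41.667$)
$G{\left(c \right)} = 850$ ($G{\left(c \right)} = 10 - -840 = 10 + 840 = 850$)
$\left(-15078 - 37756\right) \left(27^{2} + G{\left(o \right)}\right) = \left(-15078 - 37756\right) \left(27^{2} + 850\right) = - 52834 \left(729 + 850\right) = \left(-52834\right) 1579 = -83424886$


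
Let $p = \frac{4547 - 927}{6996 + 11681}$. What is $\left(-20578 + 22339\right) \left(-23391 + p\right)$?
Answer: $- \frac{769328223207}{18677} \approx -4.1191 \cdot 10^{7}$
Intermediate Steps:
$p = \frac{3620}{18677} \approx 0.19382$
$\left(-20578 + 22339\right) \left(-23391 + p\right) = \left(-20578 + 22339\right) \left(-23391 + \frac{3620}{18677}\right) = 1761 \left(- \frac{436870087}{18677}\right) = - \frac{769328223207}{18677}$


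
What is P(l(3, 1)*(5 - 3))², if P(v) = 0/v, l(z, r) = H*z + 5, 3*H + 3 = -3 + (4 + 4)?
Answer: 0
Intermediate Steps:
H = ⅔ (H = -1 + (-3 + (4 + 4))/3 = -1 + (-3 + 8)/3 = -1 + (⅓)*5 = -1 + 5/3 = ⅔ ≈ 0.66667)
l(z, r) = 5 + 2*z/3 (l(z, r) = 2*z/3 + 5 = 5 + 2*z/3)
P(v) = 0
P(l(3, 1)*(5 - 3))² = 0² = 0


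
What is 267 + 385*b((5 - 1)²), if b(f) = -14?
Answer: -5123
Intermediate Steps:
267 + 385*b((5 - 1)²) = 267 + 385*(-14) = 267 - 5390 = -5123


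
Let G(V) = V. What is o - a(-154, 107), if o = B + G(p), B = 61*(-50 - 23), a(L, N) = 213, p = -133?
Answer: -4799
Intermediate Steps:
B = -4453 (B = 61*(-73) = -4453)
o = -4586 (o = -4453 - 133 = -4586)
o - a(-154, 107) = -4586 - 1*213 = -4586 - 213 = -4799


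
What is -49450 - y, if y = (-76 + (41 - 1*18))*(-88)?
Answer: -54114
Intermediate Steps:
y = 4664 (y = (-76 + (41 - 18))*(-88) = (-76 + 23)*(-88) = -53*(-88) = 4664)
-49450 - y = -49450 - 1*4664 = -49450 - 4664 = -54114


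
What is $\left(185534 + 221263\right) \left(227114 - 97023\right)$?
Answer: $52920628527$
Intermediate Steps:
$\left(185534 + 221263\right) \left(227114 - 97023\right) = 406797 \cdot 130091 = 52920628527$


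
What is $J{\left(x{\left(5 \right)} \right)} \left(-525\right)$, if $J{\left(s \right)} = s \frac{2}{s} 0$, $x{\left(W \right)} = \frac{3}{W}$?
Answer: $0$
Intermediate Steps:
$J{\left(s \right)} = 0$ ($J{\left(s \right)} = 2 \cdot 0 = 0$)
$J{\left(x{\left(5 \right)} \right)} \left(-525\right) = 0 \left(-525\right) = 0$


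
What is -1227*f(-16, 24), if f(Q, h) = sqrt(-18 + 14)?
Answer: -2454*I ≈ -2454.0*I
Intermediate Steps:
f(Q, h) = 2*I (f(Q, h) = sqrt(-4) = 2*I)
-1227*f(-16, 24) = -2454*I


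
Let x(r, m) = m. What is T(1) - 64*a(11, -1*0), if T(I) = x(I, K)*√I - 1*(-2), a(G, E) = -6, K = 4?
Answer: 390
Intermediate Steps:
T(I) = 2 + 4*√I (T(I) = 4*√I - 1*(-2) = 4*√I + 2 = 2 + 4*√I)
T(1) - 64*a(11, -1*0) = (2 + 4*√1) - 64*(-6) = (2 + 4*1) + 384 = (2 + 4) + 384 = 6 + 384 = 390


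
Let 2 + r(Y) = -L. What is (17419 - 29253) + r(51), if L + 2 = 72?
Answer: -11906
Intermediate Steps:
L = 70 (L = -2 + 72 = 70)
r(Y) = -72 (r(Y) = -2 - 1*70 = -2 - 70 = -72)
(17419 - 29253) + r(51) = (17419 - 29253) - 72 = -11834 - 72 = -11906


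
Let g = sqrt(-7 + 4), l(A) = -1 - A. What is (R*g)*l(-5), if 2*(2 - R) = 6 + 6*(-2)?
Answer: 20*I*sqrt(3) ≈ 34.641*I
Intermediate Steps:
R = 5 (R = 2 - (6 + 6*(-2))/2 = 2 - (6 - 12)/2 = 2 - 1/2*(-6) = 2 + 3 = 5)
g = I*sqrt(3) (g = sqrt(-3) = I*sqrt(3) ≈ 1.732*I)
(R*g)*l(-5) = (5*(I*sqrt(3)))*(-1 - 1*(-5)) = (5*I*sqrt(3))*(-1 + 5) = (5*I*sqrt(3))*4 = 20*I*sqrt(3)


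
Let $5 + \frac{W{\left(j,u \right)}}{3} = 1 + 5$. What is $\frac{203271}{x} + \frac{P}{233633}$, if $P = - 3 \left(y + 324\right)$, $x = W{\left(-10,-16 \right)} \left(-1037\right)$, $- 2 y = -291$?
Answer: $- \frac{31663463591}{484554842} \approx -65.345$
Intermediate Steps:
$y = \frac{291}{2}$ ($y = \left(- \frac{1}{2}\right) \left(-291\right) = \frac{291}{2} \approx 145.5$)
$W{\left(j,u \right)} = 3$ ($W{\left(j,u \right)} = -15 + 3 \left(1 + 5\right) = -15 + 3 \cdot 6 = -15 + 18 = 3$)
$x = -3111$ ($x = 3 \left(-1037\right) = -3111$)
$P = - \frac{2817}{2}$ ($P = - 3 \left(\frac{291}{2} + 324\right) = \left(-3\right) \frac{939}{2} = - \frac{2817}{2} \approx -1408.5$)
$\frac{203271}{x} + \frac{P}{233633} = \frac{203271}{-3111} - \frac{2817}{2 \cdot 233633} = 203271 \left(- \frac{1}{3111}\right) - \frac{2817}{467266} = - \frac{67757}{1037} - \frac{2817}{467266} = - \frac{31663463591}{484554842}$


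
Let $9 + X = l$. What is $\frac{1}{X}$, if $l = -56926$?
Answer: $- \frac{1}{56935} \approx -1.7564 \cdot 10^{-5}$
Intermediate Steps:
$X = -56935$ ($X = -9 - 56926 = -56935$)
$\frac{1}{X} = \frac{1}{-56935} = - \frac{1}{56935}$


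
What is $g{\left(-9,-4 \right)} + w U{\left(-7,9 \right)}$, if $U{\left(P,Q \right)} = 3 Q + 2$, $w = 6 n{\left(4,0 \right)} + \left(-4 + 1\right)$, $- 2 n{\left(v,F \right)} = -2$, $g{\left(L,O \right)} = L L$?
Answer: $168$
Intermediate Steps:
$g{\left(L,O \right)} = L^{2}$
$n{\left(v,F \right)} = 1$ ($n{\left(v,F \right)} = \left(- \frac{1}{2}\right) \left(-2\right) = 1$)
$w = 3$ ($w = 6 \cdot 1 + \left(-4 + 1\right) = 6 - 3 = 3$)
$U{\left(P,Q \right)} = 2 + 3 Q$
$g{\left(-9,-4 \right)} + w U{\left(-7,9 \right)} = \left(-9\right)^{2} + 3 \left(2 + 3 \cdot 9\right) = 81 + 3 \left(2 + 27\right) = 81 + 3 \cdot 29 = 81 + 87 = 168$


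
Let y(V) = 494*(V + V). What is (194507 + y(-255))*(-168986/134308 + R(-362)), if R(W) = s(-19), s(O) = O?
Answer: 78132944427/67154 ≈ 1.1635e+6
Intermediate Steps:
R(W) = -19
y(V) = 988*V (y(V) = 494*(2*V) = 988*V)
(194507 + y(-255))*(-168986/134308 + R(-362)) = (194507 + 988*(-255))*(-168986/134308 - 19) = (194507 - 251940)*(-168986*1/134308 - 19) = -57433*(-84493/67154 - 19) = -57433*(-1360419/67154) = 78132944427/67154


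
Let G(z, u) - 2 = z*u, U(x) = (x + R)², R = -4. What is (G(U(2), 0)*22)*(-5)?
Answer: -220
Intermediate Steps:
U(x) = (-4 + x)² (U(x) = (x - 4)² = (-4 + x)²)
G(z, u) = 2 + u*z (G(z, u) = 2 + z*u = 2 + u*z)
(G(U(2), 0)*22)*(-5) = ((2 + 0*(-4 + 2)²)*22)*(-5) = ((2 + 0*(-2)²)*22)*(-5) = ((2 + 0*4)*22)*(-5) = ((2 + 0)*22)*(-5) = (2*22)*(-5) = 44*(-5) = -220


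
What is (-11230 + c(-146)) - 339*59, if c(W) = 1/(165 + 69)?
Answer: -7308053/234 ≈ -31231.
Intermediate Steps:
c(W) = 1/234
(-11230 + c(-146)) - 339*59 = (-11230 + 1/234) - 339*59 = -2627819/234 - 20001 = -7308053/234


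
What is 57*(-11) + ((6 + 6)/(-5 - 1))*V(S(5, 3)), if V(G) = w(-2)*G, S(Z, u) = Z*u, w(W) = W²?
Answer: -747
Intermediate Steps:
V(G) = 4*G (V(G) = (-2)²*G = 4*G)
57*(-11) + ((6 + 6)/(-5 - 1))*V(S(5, 3)) = 57*(-11) + ((6 + 6)/(-5 - 1))*(4*(5*3)) = -627 + (12/(-6))*(4*15) = -627 + (12*(-⅙))*60 = -627 - 2*60 = -627 - 120 = -747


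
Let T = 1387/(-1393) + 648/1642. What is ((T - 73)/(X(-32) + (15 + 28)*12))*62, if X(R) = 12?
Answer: -326174498/37740549 ≈ -8.6425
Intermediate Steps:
T = -687395/1143653 (T = 1387*(-1/1393) + 648*(1/1642) = -1387/1393 + 324/821 = -687395/1143653 ≈ -0.60105)
((T - 73)/(X(-32) + (15 + 28)*12))*62 = ((-687395/1143653 - 73)/(12 + (15 + 28)*12))*62 = -84174064/(1143653*(12 + 43*12))*62 = -84174064/(1143653*(12 + 516))*62 = -84174064/1143653/528*62 = -84174064/1143653*1/528*62 = -5260879/37740549*62 = -326174498/37740549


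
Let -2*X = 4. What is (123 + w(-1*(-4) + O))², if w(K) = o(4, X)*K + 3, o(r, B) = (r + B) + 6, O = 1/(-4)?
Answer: 24336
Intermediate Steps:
O = -¼ ≈ -0.25000
X = -2 (X = -½*4 = -2)
o(r, B) = 6 + B + r (o(r, B) = (B + r) + 6 = 6 + B + r)
w(K) = 3 + 8*K (w(K) = (6 - 2 + 4)*K + 3 = 8*K + 3 = 3 + 8*K)
(123 + w(-1*(-4) + O))² = (123 + (3 + 8*(-1*(-4) - ¼)))² = (123 + (3 + 8*(4 - ¼)))² = (123 + (3 + 8*(15/4)))² = (123 + (3 + 30))² = (123 + 33)² = 156² = 24336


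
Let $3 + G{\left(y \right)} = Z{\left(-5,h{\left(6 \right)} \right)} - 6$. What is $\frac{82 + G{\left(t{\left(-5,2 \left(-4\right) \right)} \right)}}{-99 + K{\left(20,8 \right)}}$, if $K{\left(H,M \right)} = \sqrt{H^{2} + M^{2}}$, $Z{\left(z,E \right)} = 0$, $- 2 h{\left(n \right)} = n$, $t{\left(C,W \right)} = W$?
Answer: $- \frac{7227}{9337} - \frac{292 \sqrt{29}}{9337} \approx -0.94243$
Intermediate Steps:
$h{\left(n \right)} = - \frac{n}{2}$
$G{\left(y \right)} = -9$ ($G{\left(y \right)} = -3 + \left(0 - 6\right) = -3 - 6 = -9$)
$\frac{82 + G{\left(t{\left(-5,2 \left(-4\right) \right)} \right)}}{-99 + K{\left(20,8 \right)}} = \frac{82 - 9}{-99 + \sqrt{20^{2} + 8^{2}}} = \frac{73}{-99 + \sqrt{400 + 64}} = \frac{73}{-99 + \sqrt{464}} = \frac{73}{-99 + 4 \sqrt{29}}$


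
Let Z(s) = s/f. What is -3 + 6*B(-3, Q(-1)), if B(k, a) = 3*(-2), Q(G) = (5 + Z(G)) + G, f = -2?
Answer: -39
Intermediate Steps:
Z(s) = -s/2 (Z(s) = s/(-2) = s*(-1/2) = -s/2)
Q(G) = 5 + G/2 (Q(G) = (5 - G/2) + G = 5 + G/2)
B(k, a) = -6
-3 + 6*B(-3, Q(-1)) = -3 + 6*(-6) = -3 - 36 = -39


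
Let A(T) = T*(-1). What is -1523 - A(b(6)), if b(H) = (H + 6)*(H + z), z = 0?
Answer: -1451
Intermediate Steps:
b(H) = H*(6 + H) (b(H) = (H + 6)*(H + 0) = (6 + H)*H = H*(6 + H))
A(T) = -T
-1523 - A(b(6)) = -1523 - (-1)*6*(6 + 6) = -1523 - (-1)*6*12 = -1523 - (-1)*72 = -1523 - 1*(-72) = -1523 + 72 = -1451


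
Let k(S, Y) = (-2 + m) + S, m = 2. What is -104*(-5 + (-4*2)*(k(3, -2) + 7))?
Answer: 8840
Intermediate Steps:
k(S, Y) = S (k(S, Y) = (-2 + 2) + S = 0 + S = S)
-104*(-5 + (-4*2)*(k(3, -2) + 7)) = -104*(-5 + (-4*2)*(3 + 7)) = -104*(-5 - 8*10) = -104*(-5 - 80) = -104*(-85) = 8840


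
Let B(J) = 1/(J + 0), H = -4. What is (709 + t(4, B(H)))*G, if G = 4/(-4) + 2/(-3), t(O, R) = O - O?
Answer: -3545/3 ≈ -1181.7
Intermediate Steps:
B(J) = 1/J
t(O, R) = 0
G = -5/3 (G = 4*(-¼) + 2*(-⅓) = -1 - ⅔ = -5/3 ≈ -1.6667)
(709 + t(4, B(H)))*G = (709 + 0)*(-5/3) = 709*(-5/3) = -3545/3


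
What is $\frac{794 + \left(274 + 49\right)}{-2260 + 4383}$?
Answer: $\frac{1117}{2123} \approx 0.52614$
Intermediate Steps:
$\frac{794 + \left(274 + 49\right)}{-2260 + 4383} = \frac{794 + 323}{2123} = 1117 \cdot \frac{1}{2123} = \frac{1117}{2123}$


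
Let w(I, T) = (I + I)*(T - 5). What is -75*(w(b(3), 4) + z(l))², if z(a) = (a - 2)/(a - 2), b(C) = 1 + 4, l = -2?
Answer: -6075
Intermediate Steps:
b(C) = 5
z(a) = 1 (z(a) = (-2 + a)/(-2 + a) = 1)
w(I, T) = 2*I*(-5 + T) (w(I, T) = (2*I)*(-5 + T) = 2*I*(-5 + T))
-75*(w(b(3), 4) + z(l))² = -75*(2*5*(-5 + 4) + 1)² = -75*(2*5*(-1) + 1)² = -75*(-10 + 1)² = -75*(-9)² = -75*81 = -6075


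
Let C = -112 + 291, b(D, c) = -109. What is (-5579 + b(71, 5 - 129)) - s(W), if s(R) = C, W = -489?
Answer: -5867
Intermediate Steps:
C = 179
s(R) = 179
(-5579 + b(71, 5 - 129)) - s(W) = (-5579 - 109) - 1*179 = -5688 - 179 = -5867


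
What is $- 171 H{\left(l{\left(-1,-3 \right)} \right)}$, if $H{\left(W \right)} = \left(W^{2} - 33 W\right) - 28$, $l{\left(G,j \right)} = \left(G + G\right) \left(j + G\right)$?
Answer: $38988$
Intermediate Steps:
$l{\left(G,j \right)} = 2 G \left(G + j\right)$
$H{\left(W \right)} = -28 + W^{2} - 33 W$
$- 171 H{\left(l{\left(-1,-3 \right)} \right)} = - 171 \left(-28 + \left(2 \left(-1\right) \left(-1 - 3\right)\right)^{2} - 33 \cdot 2 \left(-1\right) \left(-1 - 3\right)\right) = - 171 \left(-28 + \left(2 \left(-1\right) \left(-4\right)\right)^{2} - 33 \cdot 2 \left(-1\right) \left(-4\right)\right) = - 171 \left(-28 + 8^{2} - 264\right) = - 171 \left(-28 + 64 - 264\right) = \left(-171\right) \left(-228\right) = 38988$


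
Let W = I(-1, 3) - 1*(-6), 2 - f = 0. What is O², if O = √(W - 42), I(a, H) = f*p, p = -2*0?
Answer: -36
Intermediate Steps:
f = 2 (f = 2 - 1*0 = 2 + 0 = 2)
p = 0
I(a, H) = 0 (I(a, H) = 2*0 = 0)
W = 6 (W = 0 - 1*(-6) = 0 + 6 = 6)
O = 6*I (O = √(6 - 42) = √(-36) = 6*I ≈ 6.0*I)
O² = (6*I)² = -36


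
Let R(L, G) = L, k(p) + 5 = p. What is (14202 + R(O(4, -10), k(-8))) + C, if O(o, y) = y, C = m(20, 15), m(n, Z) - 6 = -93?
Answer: 14105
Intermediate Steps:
m(n, Z) = -87 (m(n, Z) = 6 - 93 = -87)
C = -87
k(p) = -5 + p
(14202 + R(O(4, -10), k(-8))) + C = (14202 - 10) - 87 = 14192 - 87 = 14105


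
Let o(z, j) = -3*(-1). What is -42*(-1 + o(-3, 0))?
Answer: -84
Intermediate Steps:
o(z, j) = 3
-42*(-1 + o(-3, 0)) = -42*(-1 + 3) = -42*2 = -84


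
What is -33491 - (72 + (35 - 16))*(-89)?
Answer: -25392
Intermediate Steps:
-33491 - (72 + (35 - 16))*(-89) = -33491 - (72 + 19)*(-89) = -33491 - 91*(-89) = -33491 - 1*(-8099) = -33491 + 8099 = -25392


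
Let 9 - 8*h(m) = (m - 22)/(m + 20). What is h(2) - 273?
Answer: -23915/88 ≈ -271.76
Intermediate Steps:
h(m) = 9/8 - (-22 + m)/(8*(20 + m)) (h(m) = 9/8 - (m - 22)/(8*(m + 20)) = 9/8 - (-22 + m)/(8*(20 + m)))
h(2) - 273 = (101/4 + 2)/(20 + 2) - 273 = (109/4)/22 - 273 = (1/22)*(109/4) - 273 = 109/88 - 273 = -23915/88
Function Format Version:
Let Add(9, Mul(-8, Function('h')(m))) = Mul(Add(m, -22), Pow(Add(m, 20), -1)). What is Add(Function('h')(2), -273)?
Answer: Rational(-23915, 88) ≈ -271.76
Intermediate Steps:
Function('h')(m) = Add(Rational(9, 8), Mul(Rational(-1, 8), Pow(Add(20, m), -1), Add(-22, m))) (Function('h')(m) = Add(Rational(9, 8), Mul(Rational(-1, 8), Mul(Add(m, -22), Pow(Add(m, 20), -1)))) = Add(Rational(9, 8), Mul(Rational(-1, 8), Mul(Add(-22, m), Pow(Add(20, m), -1)))) = Add(Rational(9, 8), Mul(Rational(-1, 8), Mul(Pow(Add(20, m), -1), Add(-22, m)))) = Add(Rational(9, 8), Mul(Rational(-1, 8), Pow(Add(20, m), -1), Add(-22, m))))
Add(Function('h')(2), -273) = Add(Mul(Pow(Add(20, 2), -1), Add(Rational(101, 4), 2)), -273) = Add(Mul(Pow(22, -1), Rational(109, 4)), -273) = Add(Mul(Rational(1, 22), Rational(109, 4)), -273) = Add(Rational(109, 88), -273) = Rational(-23915, 88)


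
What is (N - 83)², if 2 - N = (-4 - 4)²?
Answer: 21025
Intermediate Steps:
N = -62 (N = 2 - (-4 - 4)² = 2 - 1*(-8)² = 2 - 1*64 = 2 - 64 = -62)
(N - 83)² = (-62 - 83)² = (-145)² = 21025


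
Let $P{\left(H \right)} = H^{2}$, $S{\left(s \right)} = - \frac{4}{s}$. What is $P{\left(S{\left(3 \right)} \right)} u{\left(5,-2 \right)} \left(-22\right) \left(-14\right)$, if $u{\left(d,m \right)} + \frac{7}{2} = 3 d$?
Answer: $\frac{56672}{9} \approx 6296.9$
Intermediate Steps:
$u{\left(d,m \right)} = - \frac{7}{2} + 3 d$
$P{\left(S{\left(3 \right)} \right)} u{\left(5,-2 \right)} \left(-22\right) \left(-14\right) = \left(- \frac{4}{3}\right)^{2} \left(- \frac{7}{2} + 3 \cdot 5\right) \left(-22\right) \left(-14\right) = \left(\left(-4\right) \frac{1}{3}\right)^{2} \left(- \frac{7}{2} + 15\right) \left(-22\right) \left(-14\right) = \left(- \frac{4}{3}\right)^{2} \cdot \frac{23}{2} \left(-22\right) \left(-14\right) = \frac{16 \left(\left(-253\right) \left(-14\right)\right)}{9} = \frac{16}{9} \cdot 3542 = \frac{56672}{9}$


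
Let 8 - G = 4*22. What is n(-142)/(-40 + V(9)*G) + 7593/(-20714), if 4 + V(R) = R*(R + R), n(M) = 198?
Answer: -25095153/65663380 ≈ -0.38218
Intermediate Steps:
G = -80 (G = 8 - 4*22 = 8 - 1*88 = 8 - 88 = -80)
V(R) = -4 + 2*R**2 (V(R) = -4 + R*(R + R) = -4 + R*(2*R) = -4 + 2*R**2)
n(-142)/(-40 + V(9)*G) + 7593/(-20714) = 198/(-40 + (-4 + 2*9**2)*(-80)) + 7593/(-20714) = 198/(-40 + (-4 + 2*81)*(-80)) + 7593*(-1/20714) = 198/(-40 + (-4 + 162)*(-80)) - 7593/20714 = 198/(-40 + 158*(-80)) - 7593/20714 = 198/(-40 - 12640) - 7593/20714 = 198/(-12680) - 7593/20714 = 198*(-1/12680) - 7593/20714 = -99/6340 - 7593/20714 = -25095153/65663380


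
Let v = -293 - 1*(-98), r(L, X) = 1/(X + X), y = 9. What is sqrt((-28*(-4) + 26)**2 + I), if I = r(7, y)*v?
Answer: sqrt(685194)/6 ≈ 137.96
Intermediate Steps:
r(L, X) = 1/(2*X)
v = -195 (v = -293 + 98 = -195)
I = -65/6 (I = ((1/2)/9)*(-195) = ((1/2)*(1/9))*(-195) = (1/18)*(-195) = -65/6 ≈ -10.833)
sqrt((-28*(-4) + 26)**2 + I) = sqrt((-28*(-4) + 26)**2 - 65/6) = sqrt((112 + 26)**2 - 65/6) = sqrt(138**2 - 65/6) = sqrt(19044 - 65/6) = sqrt(114199/6) = sqrt(685194)/6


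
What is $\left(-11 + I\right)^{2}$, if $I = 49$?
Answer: $1444$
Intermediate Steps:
$\left(-11 + I\right)^{2} = \left(-11 + 49\right)^{2} = 38^{2} = 1444$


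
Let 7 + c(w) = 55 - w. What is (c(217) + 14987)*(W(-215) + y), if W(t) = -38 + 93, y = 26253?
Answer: 389831944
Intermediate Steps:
W(t) = 55
c(w) = 48 - w (c(w) = -7 + (55 - w) = 48 - w)
(c(217) + 14987)*(W(-215) + y) = ((48 - 1*217) + 14987)*(55 + 26253) = ((48 - 217) + 14987)*26308 = (-169 + 14987)*26308 = 14818*26308 = 389831944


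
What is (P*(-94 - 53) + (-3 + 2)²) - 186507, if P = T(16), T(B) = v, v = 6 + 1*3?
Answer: -187829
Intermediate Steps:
v = 9 (v = 6 + 3 = 9)
T(B) = 9
P = 9
(P*(-94 - 53) + (-3 + 2)²) - 186507 = (9*(-94 - 53) + (-3 + 2)²) - 186507 = (9*(-147) + (-1)²) - 186507 = (-1323 + 1) - 186507 = -1322 - 186507 = -187829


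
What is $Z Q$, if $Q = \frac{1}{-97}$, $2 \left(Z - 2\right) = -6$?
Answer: $\frac{1}{97} \approx 0.010309$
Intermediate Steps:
$Z = -1$ ($Z = 2 + \frac{1}{2} \left(-6\right) = 2 - 3 = -1$)
$Q = - \frac{1}{97} \approx -0.010309$
$Z Q = \left(-1\right) \left(- \frac{1}{97}\right) = \frac{1}{97}$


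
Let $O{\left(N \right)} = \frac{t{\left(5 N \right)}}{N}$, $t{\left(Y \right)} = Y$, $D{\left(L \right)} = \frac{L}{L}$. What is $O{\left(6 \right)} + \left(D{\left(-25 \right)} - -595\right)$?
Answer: $601$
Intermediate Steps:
$D{\left(L \right)} = 1$
$O{\left(N \right)} = 5$ ($O{\left(N \right)} = \frac{5 N}{N} = 5$)
$O{\left(6 \right)} + \left(D{\left(-25 \right)} - -595\right) = 5 + \left(1 - -595\right) = 5 + \left(1 + 595\right) = 5 + 596 = 601$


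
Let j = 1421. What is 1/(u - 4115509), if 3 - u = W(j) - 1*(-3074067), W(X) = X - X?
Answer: -1/7189573 ≈ -1.3909e-7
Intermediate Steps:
W(X) = 0
u = -3074064 (u = 3 - (0 - 1*(-3074067)) = 3 - (0 + 3074067) = 3 - 1*3074067 = 3 - 3074067 = -3074064)
1/(u - 4115509) = 1/(-3074064 - 4115509) = 1/(-7189573) = -1/7189573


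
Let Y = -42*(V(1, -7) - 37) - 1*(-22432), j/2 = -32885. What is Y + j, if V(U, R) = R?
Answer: -41490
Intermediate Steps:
j = -65770 (j = 2*(-32885) = -65770)
Y = 24280 (Y = -42*(-7 - 37) - 1*(-22432) = -42*(-44) + 22432 = 1848 + 22432 = 24280)
Y + j = 24280 - 65770 = -41490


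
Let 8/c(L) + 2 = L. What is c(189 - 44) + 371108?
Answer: 53068452/143 ≈ 3.7111e+5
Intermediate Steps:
c(L) = 8/(-2 + L)
c(189 - 44) + 371108 = 8/(-2 + (189 - 44)) + 371108 = 8/(-2 + 145) + 371108 = 8/143 + 371108 = 53068452/143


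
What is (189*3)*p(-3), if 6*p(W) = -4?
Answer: -378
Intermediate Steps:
p(W) = -⅔ (p(W) = (⅙)*(-4) = -⅔)
(189*3)*p(-3) = (189*3)*(-⅔) = 567*(-⅔) = -378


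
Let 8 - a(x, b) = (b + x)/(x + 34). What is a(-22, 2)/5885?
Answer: 29/17655 ≈ 0.0016426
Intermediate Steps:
a(x, b) = 8 - (b + x)/(34 + x) (a(x, b) = 8 - (b + x)/(x + 34) = 8 - (b + x)/(34 + x))
a(-22, 2)/5885 = ((272 - 1*2 + 7*(-22))/(34 - 22))/5885 = ((272 - 2 - 154)/12)*(1/5885) = ((1/12)*116)*(1/5885) = (29/3)*(1/5885) = 29/17655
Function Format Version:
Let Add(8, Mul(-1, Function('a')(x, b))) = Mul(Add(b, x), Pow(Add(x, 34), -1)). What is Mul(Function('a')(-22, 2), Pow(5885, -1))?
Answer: Rational(29, 17655) ≈ 0.0016426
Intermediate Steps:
Function('a')(x, b) = Add(8, Mul(-1, Pow(Add(34, x), -1), Add(b, x))) (Function('a')(x, b) = Add(8, Mul(-1, Mul(Add(b, x), Pow(Add(x, 34), -1)))) = Add(8, Mul(-1, Mul(Add(b, x), Pow(Add(34, x), -1)))) = Add(8, Mul(-1, Mul(Pow(Add(34, x), -1), Add(b, x)))) = Add(8, Mul(-1, Pow(Add(34, x), -1), Add(b, x))))
Mul(Function('a')(-22, 2), Pow(5885, -1)) = Mul(Mul(Pow(Add(34, -22), -1), Add(272, Mul(-1, 2), Mul(7, -22))), Pow(5885, -1)) = Mul(Mul(Pow(12, -1), Add(272, -2, -154)), Rational(1, 5885)) = Mul(Mul(Rational(1, 12), 116), Rational(1, 5885)) = Mul(Rational(29, 3), Rational(1, 5885)) = Rational(29, 17655)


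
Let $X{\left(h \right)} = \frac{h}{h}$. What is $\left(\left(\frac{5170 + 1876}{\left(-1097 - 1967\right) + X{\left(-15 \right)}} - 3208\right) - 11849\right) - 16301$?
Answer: $- \frac{96056600}{3063} \approx -31360.0$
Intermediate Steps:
$X{\left(h \right)} = 1$
$\left(\left(\frac{5170 + 1876}{\left(-1097 - 1967\right) + X{\left(-15 \right)}} - 3208\right) - 11849\right) - 16301 = \left(\left(\frac{5170 + 1876}{\left(-1097 - 1967\right) + 1} - 3208\right) - 11849\right) - 16301 = \left(\left(\frac{7046}{\left(-1097 - 1967\right) + 1} - 3208\right) - 11849\right) - 16301 = \left(\left(\frac{7046}{-3064 + 1} - 3208\right) - 11849\right) - 16301 = \left(\left(\frac{7046}{-3063} - 3208\right) - 11849\right) - 16301 = \left(\left(7046 \left(- \frac{1}{3063}\right) - 3208\right) - 11849\right) - 16301 = \left(\left(- \frac{7046}{3063} - 3208\right) - 11849\right) - 16301 = \left(- \frac{9833150}{3063} - 11849\right) - 16301 = - \frac{46126637}{3063} - 16301 = - \frac{96056600}{3063}$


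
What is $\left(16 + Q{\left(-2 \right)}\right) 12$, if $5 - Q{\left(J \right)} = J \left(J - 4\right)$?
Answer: $108$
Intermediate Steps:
$Q{\left(J \right)} = 5 - J \left(-4 + J\right)$ ($Q{\left(J \right)} = 5 - J \left(J - 4\right) = 5 - J \left(-4 + J\right)$)
$\left(16 + Q{\left(-2 \right)}\right) 12 = \left(16 + \left(5 - \left(-2\right)^{2} + 4 \left(-2\right)\right)\right) 12 = \left(16 - 7\right) 12 = 9 \cdot 12 = 108$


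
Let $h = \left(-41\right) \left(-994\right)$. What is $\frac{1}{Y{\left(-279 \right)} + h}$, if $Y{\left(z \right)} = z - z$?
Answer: $\frac{1}{40754} \approx 2.4537 \cdot 10^{-5}$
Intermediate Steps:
$Y{\left(z \right)} = 0$
$h = 40754$
$\frac{1}{Y{\left(-279 \right)} + h} = \frac{1}{0 + 40754} = \frac{1}{40754}$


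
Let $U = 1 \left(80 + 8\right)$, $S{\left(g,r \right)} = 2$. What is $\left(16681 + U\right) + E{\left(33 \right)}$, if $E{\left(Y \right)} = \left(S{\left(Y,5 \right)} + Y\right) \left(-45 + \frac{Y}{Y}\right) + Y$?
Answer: $15262$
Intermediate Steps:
$U = 88$ ($U = 1 \cdot 88 = 88$)
$E{\left(Y \right)} = -88 - 43 Y$ ($E{\left(Y \right)} = \left(2 + Y\right) \left(-45 + \frac{Y}{Y}\right) + Y = \left(2 + Y\right) \left(-45 + 1\right) + Y = \left(2 + Y\right) \left(-44\right) + Y = \left(-88 - 44 Y\right) + Y = -88 - 43 Y$)
$\left(16681 + U\right) + E{\left(33 \right)} = \left(16681 + 88\right) - 1507 = 16769 - 1507 = 15262$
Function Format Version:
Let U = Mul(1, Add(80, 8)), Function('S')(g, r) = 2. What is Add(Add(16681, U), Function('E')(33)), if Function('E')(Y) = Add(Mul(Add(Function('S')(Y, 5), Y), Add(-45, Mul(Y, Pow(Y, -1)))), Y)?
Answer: 15262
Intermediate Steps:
U = 88 (U = Mul(1, 88) = 88)
Function('E')(Y) = Add(-88, Mul(-43, Y)) (Function('E')(Y) = Add(Mul(Add(2, Y), Add(-45, Mul(Y, Pow(Y, -1)))), Y) = Add(Mul(Add(2, Y), Add(-45, 1)), Y) = Add(Mul(Add(2, Y), -44), Y) = Add(Add(-88, Mul(-44, Y)), Y) = Add(-88, Mul(-43, Y)))
Add(Add(16681, U), Function('E')(33)) = Add(Add(16681, 88), Add(-88, Mul(-43, 33))) = Add(16769, Add(-88, -1419)) = Add(16769, -1507) = 15262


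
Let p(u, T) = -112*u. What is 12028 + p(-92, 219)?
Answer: 22332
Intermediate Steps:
12028 + p(-92, 219) = 12028 - 112*(-92) = 12028 + 10304 = 22332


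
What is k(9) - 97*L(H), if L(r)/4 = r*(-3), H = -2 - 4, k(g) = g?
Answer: -6975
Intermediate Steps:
H = -6
L(r) = -12*r (L(r) = 4*(r*(-3)) = 4*(-3*r) = -12*r)
k(9) - 97*L(H) = 9 - (-1164)*(-6) = 9 - 97*72 = 9 - 6984 = -6975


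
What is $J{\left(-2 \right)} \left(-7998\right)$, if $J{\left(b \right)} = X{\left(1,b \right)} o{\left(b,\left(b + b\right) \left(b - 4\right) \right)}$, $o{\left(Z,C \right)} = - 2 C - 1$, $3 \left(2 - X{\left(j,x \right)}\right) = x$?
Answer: $1045072$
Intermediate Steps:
$X{\left(j,x \right)} = 2 - \frac{x}{3}$
$o{\left(Z,C \right)} = -1 - 2 C$
$J{\left(b \right)} = \left(-1 - 4 b \left(-4 + b\right)\right) \left(2 - \frac{b}{3}\right)$ ($J{\left(b \right)} = \left(2 - \frac{b}{3}\right) \left(-1 - 2 \left(b + b\right) \left(b - 4\right)\right) = \left(2 - \frac{b}{3}\right) \left(-1 - 2 \cdot 2 b \left(-4 + b\right)\right) = \left(2 - \frac{b}{3}\right) \left(-1 - 4 b \left(-4 + b\right)\right) = \left(-1 - 4 b \left(-4 + b\right)\right) \left(2 - \frac{b}{3}\right)$)
$J{\left(-2 \right)} \left(-7998\right) = \frac{\left(1 + 4 \left(-2\right) \left(-4 - 2\right)\right) \left(-6 - 2\right)}{3} \left(-7998\right) = \frac{1}{3} \left(1 + 4 \left(-2\right) \left(-6\right)\right) \left(-8\right) \left(-7998\right) = \frac{1}{3} \left(1 + 48\right) \left(-8\right) \left(-7998\right) = \frac{1}{3} \cdot 49 \left(-8\right) \left(-7998\right) = \left(- \frac{392}{3}\right) \left(-7998\right) = 1045072$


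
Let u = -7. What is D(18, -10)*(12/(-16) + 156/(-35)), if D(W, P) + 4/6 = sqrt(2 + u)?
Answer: 243/70 - 729*I*sqrt(5)/140 ≈ 3.4714 - 11.644*I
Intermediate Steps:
D(W, P) = -2/3 + I*sqrt(5) (D(W, P) = -2/3 + sqrt(2 - 7) = -2/3 + sqrt(-5) = -2/3 + I*sqrt(5))
D(18, -10)*(12/(-16) + 156/(-35)) = (-2/3 + I*sqrt(5))*(12/(-16) + 156/(-35)) = (-2/3 + I*sqrt(5))*(12*(-1/16) + 156*(-1/35)) = (-2/3 + I*sqrt(5))*(-3/4 - 156/35) = (-2/3 + I*sqrt(5))*(-729/140) = 243/70 - 729*I*sqrt(5)/140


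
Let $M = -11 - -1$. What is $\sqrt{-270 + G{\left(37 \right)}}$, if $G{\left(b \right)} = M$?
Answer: $2 i \sqrt{70} \approx 16.733 i$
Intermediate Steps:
$M = -10$ ($M = -11 + 1 = -10$)
$G{\left(b \right)} = -10$
$\sqrt{-270 + G{\left(37 \right)}} = \sqrt{-270 - 10} = \sqrt{-280} = 2 i \sqrt{70}$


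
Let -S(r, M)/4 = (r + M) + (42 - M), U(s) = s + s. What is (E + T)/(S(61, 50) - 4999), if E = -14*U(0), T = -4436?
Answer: 4436/5411 ≈ 0.81981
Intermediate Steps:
U(s) = 2*s
S(r, M) = -168 - 4*r (S(r, M) = -4*((r + M) + (42 - M)) = -4*((M + r) + (42 - M)) = -4*(42 + r) = -168 - 4*r)
E = 0 (E = -28*0 = -14*0 = 0)
(E + T)/(S(61, 50) - 4999) = (0 - 4436)/((-168 - 4*61) - 4999) = -4436/((-168 - 244) - 4999) = -4436/(-412 - 4999) = -4436/(-5411) = -4436*(-1/5411) = 4436/5411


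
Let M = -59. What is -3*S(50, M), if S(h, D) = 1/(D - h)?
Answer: 3/109 ≈ 0.027523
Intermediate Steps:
-3*S(50, M) = -3/(-59 - 1*50) = -3/(-59 - 50) = -3/(-109) = -3*(-1/109) = 3/109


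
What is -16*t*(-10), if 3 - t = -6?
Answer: 1440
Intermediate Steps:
t = 9 (t = 3 - 1*(-6) = 3 + 6 = 9)
-16*t*(-10) = -16*9*(-10) = -144*(-10) = 1440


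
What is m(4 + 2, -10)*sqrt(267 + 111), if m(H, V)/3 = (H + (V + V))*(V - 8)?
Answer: 2268*sqrt(42) ≈ 14698.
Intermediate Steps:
m(H, V) = 3*(-8 + V)*(H + 2*V) (m(H, V) = 3*((H + (V + V))*(V - 8)) = 3*((H + 2*V)*(-8 + V)) = 3*((-8 + V)*(H + 2*V)) = 3*(-8 + V)*(H + 2*V))
m(4 + 2, -10)*sqrt(267 + 111) = (-48*(-10) - 24*(4 + 2) + 6*(-10)**2 + 3*(4 + 2)*(-10))*sqrt(267 + 111) = (480 - 24*6 + 6*100 + 3*6*(-10))*sqrt(378) = (480 - 144 + 600 - 180)*(3*sqrt(42)) = 756*(3*sqrt(42)) = 2268*sqrt(42)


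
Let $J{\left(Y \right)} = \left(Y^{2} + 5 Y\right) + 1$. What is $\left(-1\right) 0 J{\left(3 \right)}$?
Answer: $0$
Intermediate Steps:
$J{\left(Y \right)} = 1 + Y^{2} + 5 Y$
$\left(-1\right) 0 J{\left(3 \right)} = \left(-1\right) 0 \left(1 + 3^{2} + 5 \cdot 3\right) = 0 \left(1 + 9 + 15\right) = 0 \cdot 25 = 0$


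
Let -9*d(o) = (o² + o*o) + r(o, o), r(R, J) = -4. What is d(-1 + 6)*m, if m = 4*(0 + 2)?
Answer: -368/9 ≈ -40.889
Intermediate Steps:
m = 8 (m = 4*2 = 8)
d(o) = 4/9 - 2*o²/9 (d(o) = -((o² + o*o) - 4)/9 = -((o² + o²) - 4)/9 = -(2*o² - 4)/9 = -(-4 + 2*o²)/9 = 4/9 - 2*o²/9)
d(-1 + 6)*m = (4/9 - 2*(-1 + 6)²/9)*8 = (4/9 - 2/9*5²)*8 = (4/9 - 2/9*25)*8 = (4/9 - 50/9)*8 = -46/9*8 = -368/9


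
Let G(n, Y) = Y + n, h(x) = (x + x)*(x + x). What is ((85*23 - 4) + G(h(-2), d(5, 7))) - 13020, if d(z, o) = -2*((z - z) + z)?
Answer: -11063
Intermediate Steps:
d(z, o) = -2*z (d(z, o) = -2*(0 + z) = -2*z)
h(x) = 4*x² (h(x) = (2*x)*(2*x) = 4*x²)
((85*23 - 4) + G(h(-2), d(5, 7))) - 13020 = ((85*23 - 4) + (-2*5 + 4*(-2)²)) - 13020 = ((1955 - 4) + (-10 + 4*4)) - 13020 = (1951 + (-10 + 16)) - 13020 = (1951 + 6) - 13020 = 1957 - 13020 = -11063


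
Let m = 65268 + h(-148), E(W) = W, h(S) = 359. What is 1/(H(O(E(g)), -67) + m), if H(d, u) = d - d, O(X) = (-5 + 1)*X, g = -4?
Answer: 1/65627 ≈ 1.5238e-5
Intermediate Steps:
O(X) = -4*X
H(d, u) = 0
m = 65627 (m = 65268 + 359 = 65627)
1/(H(O(E(g)), -67) + m) = 1/(0 + 65627) = 1/65627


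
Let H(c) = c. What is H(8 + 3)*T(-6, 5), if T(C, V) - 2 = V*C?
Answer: -308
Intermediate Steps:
T(C, V) = 2 + C*V (T(C, V) = 2 + V*C = 2 + C*V)
H(8 + 3)*T(-6, 5) = (8 + 3)*(2 - 6*5) = 11*(2 - 30) = 11*(-28) = -308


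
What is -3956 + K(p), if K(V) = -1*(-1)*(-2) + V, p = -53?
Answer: -4011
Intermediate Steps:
K(V) = -2 + V (K(V) = 1*(-2) + V = -2 + V)
-3956 + K(p) = -3956 + (-2 - 53) = -3956 - 55 = -4011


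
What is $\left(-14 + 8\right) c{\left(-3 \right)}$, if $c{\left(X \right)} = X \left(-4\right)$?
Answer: $-72$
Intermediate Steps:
$c{\left(X \right)} = - 4 X$
$\left(-14 + 8\right) c{\left(-3 \right)} = \left(-14 + 8\right) \left(\left(-4\right) \left(-3\right)\right) = \left(-6\right) 12 = -72$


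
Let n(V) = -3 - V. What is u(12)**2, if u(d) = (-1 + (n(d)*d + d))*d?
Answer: 4112784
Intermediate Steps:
u(d) = d*(-1 + d + d*(-3 - d)) (u(d) = (-1 + ((-3 - d)*d + d))*d = (-1 + (d*(-3 - d) + d))*d = (-1 + (d + d*(-3 - d)))*d = (-1 + d + d*(-3 - d))*d = d*(-1 + d + d*(-3 - d)))
u(12)**2 = (-1*12*(1 - 1*12 + 12*(3 + 12)))**2 = (-1*12*(1 - 12 + 12*15))**2 = (-1*12*(1 - 12 + 180))**2 = (-1*12*169)**2 = (-2028)**2 = 4112784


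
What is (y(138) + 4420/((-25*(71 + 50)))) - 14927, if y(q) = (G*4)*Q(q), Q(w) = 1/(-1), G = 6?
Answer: -9046239/605 ≈ -14952.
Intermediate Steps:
Q(w) = -1
y(q) = -24 (y(q) = (6*4)*(-1) = 24*(-1) = -24)
(y(138) + 4420/((-25*(71 + 50)))) - 14927 = (-24 + 4420/((-25*(71 + 50)))) - 14927 = (-24 + 4420/((-25*121))) - 14927 = (-24 + 4420/(-3025)) - 14927 = (-24 + 4420*(-1/3025)) - 14927 = (-24 - 884/605) - 14927 = -15404/605 - 14927 = -9046239/605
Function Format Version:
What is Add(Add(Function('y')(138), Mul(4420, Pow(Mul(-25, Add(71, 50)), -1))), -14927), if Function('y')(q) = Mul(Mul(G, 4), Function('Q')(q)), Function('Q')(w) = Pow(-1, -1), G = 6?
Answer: Rational(-9046239, 605) ≈ -14952.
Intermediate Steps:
Function('Q')(w) = -1
Function('y')(q) = -24 (Function('y')(q) = Mul(Mul(6, 4), -1) = Mul(24, -1) = -24)
Add(Add(Function('y')(138), Mul(4420, Pow(Mul(-25, Add(71, 50)), -1))), -14927) = Add(Add(-24, Mul(4420, Pow(Mul(-25, Add(71, 50)), -1))), -14927) = Add(Add(-24, Mul(4420, Pow(Mul(-25, 121), -1))), -14927) = Add(Add(-24, Mul(4420, Pow(-3025, -1))), -14927) = Add(Add(-24, Mul(4420, Rational(-1, 3025))), -14927) = Add(Add(-24, Rational(-884, 605)), -14927) = Add(Rational(-15404, 605), -14927) = Rational(-9046239, 605)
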